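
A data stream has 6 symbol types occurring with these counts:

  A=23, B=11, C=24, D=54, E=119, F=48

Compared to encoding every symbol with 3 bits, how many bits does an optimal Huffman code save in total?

Fixed-length: 3 bits × 279 symbols = 837 bits.
Huffman merges:
combine B(11), A(23) → 34
combine C(24), 34 → 58
combine F(48), D(54) → 102
combine 58, 102 → 160
combine E(119), 160 → 279
Huffman total = 34 + 58 + 102 + 160 + 279 = 633 bits.
Saving = 837 − 633 = 204 bits.

204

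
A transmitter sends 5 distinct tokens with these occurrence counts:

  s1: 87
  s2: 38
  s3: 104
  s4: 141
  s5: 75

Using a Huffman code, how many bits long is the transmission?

1003

Greedily combine the two least-frequent nodes:
combine s2(38), s5(75) → 113
combine s1(87), s3(104) → 191
combine 113, s4(141) → 254
combine 191, 254 → 445
Total encoded bits = sum of merged weights = 113 + 191 + 254 + 445 = 1003.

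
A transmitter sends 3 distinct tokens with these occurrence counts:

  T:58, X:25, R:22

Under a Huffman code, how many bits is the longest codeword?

2

Merge the two lowest-weight nodes at each step:
R(22) + X(25) → 47
47 + T(58) → 105
The rarest symbols sit at the bottom; the longest codeword is 2 bits.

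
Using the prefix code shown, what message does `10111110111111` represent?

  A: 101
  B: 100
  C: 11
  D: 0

Read left to right; each codeword is recognised as soon as it completes (prefix code):
  101→A | 11→C | 11→C | 0→D | 11→C | 11→C | 11→C
Decoded message: ACCDCCC

ACCDCCC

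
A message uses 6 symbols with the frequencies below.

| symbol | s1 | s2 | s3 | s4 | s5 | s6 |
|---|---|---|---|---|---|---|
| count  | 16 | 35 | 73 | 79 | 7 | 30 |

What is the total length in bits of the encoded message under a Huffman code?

Greedily combine the two least-frequent nodes:
combine s5(7), s1(16) → 23
combine 23, s6(30) → 53
combine s2(35), 53 → 88
combine s3(73), s4(79) → 152
combine 88, 152 → 240
Each symbol's bit-cost is frequency × depth; summing gives 556 bits (equivalently 23 + 53 + 88 + 152 + 240).

556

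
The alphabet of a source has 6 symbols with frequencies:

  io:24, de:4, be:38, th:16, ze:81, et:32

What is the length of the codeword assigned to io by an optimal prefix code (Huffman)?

3

Huffman merges, smallest pair first:
de(4) + th(16) → 20
20 + io(24) → 44
et(32) + be(38) → 70
44 + 70 → 114
ze(81) + 114 → 195
The subtree containing io is merged 3 times, so code length = 3.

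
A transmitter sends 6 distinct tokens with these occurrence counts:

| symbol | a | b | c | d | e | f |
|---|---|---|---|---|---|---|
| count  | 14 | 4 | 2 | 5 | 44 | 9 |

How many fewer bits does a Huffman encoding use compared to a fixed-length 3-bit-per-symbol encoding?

85

Fixed-length: 3 bits × 78 symbols = 234 bits.
Huffman merges:
combine c(2), b(4) → 6
combine d(5), 6 → 11
combine f(9), 11 → 20
combine a(14), 20 → 34
combine 34, e(44) → 78
Huffman total = 6 + 11 + 20 + 34 + 78 = 149 bits.
Saving = 234 − 149 = 85 bits.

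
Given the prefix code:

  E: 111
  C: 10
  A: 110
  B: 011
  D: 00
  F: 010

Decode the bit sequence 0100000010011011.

Read left to right; each codeword is recognised as soon as it completes (prefix code):
  010→F | 00→D | 00→D | 010→F | 011→B | 011→B
Decoded message: FDDFBB

FDDFBB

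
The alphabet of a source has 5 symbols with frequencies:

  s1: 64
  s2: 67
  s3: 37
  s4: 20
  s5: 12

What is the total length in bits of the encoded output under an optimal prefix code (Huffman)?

Build the Huffman tree bottom-up:
merge s5(12) and s4(20): 32
merge 32 and s3(37): 69
merge s1(64) and s2(67): 131
merge 69 and 131: 200
Total encoded bits = sum of merged weights = 32 + 69 + 131 + 200 = 432.

432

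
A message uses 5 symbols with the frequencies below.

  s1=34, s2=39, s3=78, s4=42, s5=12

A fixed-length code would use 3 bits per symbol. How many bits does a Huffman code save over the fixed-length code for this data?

159

Fixed-length: 3 bits × 205 symbols = 615 bits.
Huffman merges:
combine s5(12), s1(34) → 46
combine s2(39), s4(42) → 81
combine 46, s3(78) → 124
combine 81, 124 → 205
Huffman total = 46 + 81 + 124 + 205 = 456 bits.
Saving = 615 − 456 = 159 bits.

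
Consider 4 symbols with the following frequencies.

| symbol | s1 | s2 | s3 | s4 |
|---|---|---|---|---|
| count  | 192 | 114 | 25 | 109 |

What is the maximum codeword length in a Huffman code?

3

Merge the two lowest-weight nodes at each step:
combine s3(25), s4(109) → 134
combine s2(114), 134 → 248
combine s1(192), 248 → 440
The first pair merged (s3, s4) ends up deepest, at depth 3.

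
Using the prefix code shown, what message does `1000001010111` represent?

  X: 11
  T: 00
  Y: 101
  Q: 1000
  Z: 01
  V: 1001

QTYZX

Read left to right; each codeword is recognised as soon as it completes (prefix code):
  1000→Q | 00→T | 101→Y | 01→Z | 11→X
Decoded message: QTYZX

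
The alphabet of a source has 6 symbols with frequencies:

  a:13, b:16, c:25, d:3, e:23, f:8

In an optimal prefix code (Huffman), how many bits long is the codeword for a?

3

Huffman merges, smallest pair first:
combine d(3), f(8) → 11
combine 11, a(13) → 24
combine b(16), e(23) → 39
combine 24, c(25) → 49
combine 39, 49 → 88
The subtree containing a is merged 3 times, so code length = 3.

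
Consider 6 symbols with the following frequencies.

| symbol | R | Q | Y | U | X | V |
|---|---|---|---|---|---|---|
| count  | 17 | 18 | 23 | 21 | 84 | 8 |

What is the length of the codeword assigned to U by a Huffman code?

Build the tree from the bottom:
V(8) + R(17) → 25
Q(18) + U(21) → 39
Y(23) + 25 → 48
39 + 48 → 87
X(84) + 87 → 171
The subtree containing U is merged 3 times, so code length = 3.

3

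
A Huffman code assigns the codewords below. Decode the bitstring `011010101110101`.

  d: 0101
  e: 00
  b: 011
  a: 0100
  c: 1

bdbcd

Read left to right; each codeword is recognised as soon as it completes (prefix code):
  011→b | 0101→d | 011→b | 1→c | 0101→d
Decoded message: bdbcd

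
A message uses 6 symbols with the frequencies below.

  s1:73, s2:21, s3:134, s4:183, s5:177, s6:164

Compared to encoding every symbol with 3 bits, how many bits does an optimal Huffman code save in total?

430

Fixed-length: 3 bits × 752 symbols = 2256 bits.
Huffman merges:
merge s2(21) and s1(73): 94
merge 94 and s3(134): 228
merge s6(164) and s5(177): 341
merge s4(183) and 228: 411
merge 341 and 411: 752
Huffman total = 94 + 228 + 341 + 411 + 752 = 1826 bits.
Saving = 2256 − 1826 = 430 bits.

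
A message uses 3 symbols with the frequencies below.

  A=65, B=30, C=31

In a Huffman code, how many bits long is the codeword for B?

2

Build the tree from the bottom:
merge B(30) and C(31): 61
merge 61 and A(65): 126
The subtree containing B is merged 2 times, so code length = 2.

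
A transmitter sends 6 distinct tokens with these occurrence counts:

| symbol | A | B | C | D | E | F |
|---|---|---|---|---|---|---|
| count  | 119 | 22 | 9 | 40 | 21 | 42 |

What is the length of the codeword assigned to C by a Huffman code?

4

Build the tree from the bottom:
combine C(9), E(21) → 30
combine B(22), 30 → 52
combine D(40), F(42) → 82
combine 52, 82 → 134
combine A(119), 134 → 253
C's leaf is at depth 4, giving a 4-bit codeword.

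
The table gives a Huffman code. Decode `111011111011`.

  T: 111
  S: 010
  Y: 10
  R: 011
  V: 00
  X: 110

TRTR

Read left to right; each codeword is recognised as soon as it completes (prefix code):
  111→T | 011→R | 111→T | 011→R
Decoded message: TRTR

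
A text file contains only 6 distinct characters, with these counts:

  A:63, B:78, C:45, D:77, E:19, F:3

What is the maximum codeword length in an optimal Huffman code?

Merge the two lowest-weight nodes at each step:
merge F(3) and E(19): 22
merge 22 and C(45): 67
merge A(63) and 67: 130
merge D(77) and B(78): 155
merge 130 and 155: 285
Maximum depth reached is 4.

4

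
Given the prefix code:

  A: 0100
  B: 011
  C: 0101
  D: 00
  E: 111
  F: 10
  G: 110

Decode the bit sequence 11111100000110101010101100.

Read left to right; each codeword is recognised as soon as it completes (prefix code):
  111→E | 111→E | 00→D | 00→D | 011→B | 0101→C | 0101→C | 011→B | 00→D
Decoded message: EEDDBCCBD

EEDDBCCBD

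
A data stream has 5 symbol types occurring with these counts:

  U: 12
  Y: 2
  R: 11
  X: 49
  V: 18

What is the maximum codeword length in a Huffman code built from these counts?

Merge the two lowest-weight nodes at each step:
Y(2) + R(11) → 13
U(12) + 13 → 25
V(18) + 25 → 43
43 + X(49) → 92
Maximum depth reached is 4.

4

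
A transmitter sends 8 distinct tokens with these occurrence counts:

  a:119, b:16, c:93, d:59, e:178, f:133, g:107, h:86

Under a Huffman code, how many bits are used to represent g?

3

Build the tree from the bottom:
b(16) + d(59) → 75
75 + h(86) → 161
c(93) + g(107) → 200
a(119) + f(133) → 252
161 + e(178) → 339
200 + 252 → 452
339 + 452 → 791
g sits 3 levels below the root, so its codeword is 3 bits.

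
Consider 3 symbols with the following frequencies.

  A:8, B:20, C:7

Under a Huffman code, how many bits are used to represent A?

Repeatedly merge the two smallest:
combine C(7), A(8) → 15
combine 15, B(20) → 35
A sits 2 levels below the root, so its codeword is 2 bits.

2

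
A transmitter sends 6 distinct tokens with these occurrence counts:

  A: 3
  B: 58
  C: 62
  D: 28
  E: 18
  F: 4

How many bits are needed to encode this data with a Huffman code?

369

Merge the two smallest weights repeatedly:
combine A(3), F(4) → 7
combine 7, E(18) → 25
combine 25, D(28) → 53
combine 53, B(58) → 111
combine C(62), 111 → 173
Total encoded bits = sum of merged weights = 7 + 25 + 53 + 111 + 173 = 369.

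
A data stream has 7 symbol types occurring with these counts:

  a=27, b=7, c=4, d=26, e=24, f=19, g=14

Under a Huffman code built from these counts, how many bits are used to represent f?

Repeatedly merge the two smallest:
merge c(4) and b(7): 11
merge 11 and g(14): 25
merge f(19) and e(24): 43
merge 25 and d(26): 51
merge a(27) and 43: 70
merge 51 and 70: 121
f sits 3 levels below the root, so its codeword is 3 bits.

3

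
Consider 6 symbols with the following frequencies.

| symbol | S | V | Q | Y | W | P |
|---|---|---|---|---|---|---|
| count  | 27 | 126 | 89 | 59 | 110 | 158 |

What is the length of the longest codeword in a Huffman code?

4

Merge the two lowest-weight nodes at each step:
combine S(27), Y(59) → 86
combine 86, Q(89) → 175
combine W(110), V(126) → 236
combine P(158), 175 → 333
combine 236, 333 → 569
The first pair merged (S, Y) ends up deepest, at depth 4.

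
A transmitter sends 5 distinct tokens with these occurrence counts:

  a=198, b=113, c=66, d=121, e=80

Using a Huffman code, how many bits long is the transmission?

Build the Huffman tree bottom-up:
c(66) + e(80) → 146
b(113) + d(121) → 234
146 + a(198) → 344
234 + 344 → 578
Total encoded bits = sum of merged weights = 146 + 234 + 344 + 578 = 1302.

1302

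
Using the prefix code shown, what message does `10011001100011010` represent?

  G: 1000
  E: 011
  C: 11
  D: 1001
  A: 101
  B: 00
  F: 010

Read left to right; each codeword is recognised as soon as it completes (prefix code):
  1001→D | 1001→D | 1000→G | 11→C | 010→F
Decoded message: DDGCF

DDGCF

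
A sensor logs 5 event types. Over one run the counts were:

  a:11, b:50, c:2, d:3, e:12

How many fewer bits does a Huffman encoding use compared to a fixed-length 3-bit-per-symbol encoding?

Fixed-length: 3 bits × 78 symbols = 234 bits.
Huffman merges:
combine c(2), d(3) → 5
combine 5, a(11) → 16
combine e(12), 16 → 28
combine 28, b(50) → 78
Huffman total = 5 + 16 + 28 + 78 = 127 bits.
Saving = 234 − 127 = 107 bits.

107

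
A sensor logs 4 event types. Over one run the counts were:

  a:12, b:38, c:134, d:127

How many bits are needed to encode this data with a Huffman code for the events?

538

Build the Huffman tree bottom-up:
combine a(12), b(38) → 50
combine 50, d(127) → 177
combine c(134), 177 → 311
Each symbol's bit-cost is frequency × depth; summing gives 538 bits (equivalently 50 + 177 + 311).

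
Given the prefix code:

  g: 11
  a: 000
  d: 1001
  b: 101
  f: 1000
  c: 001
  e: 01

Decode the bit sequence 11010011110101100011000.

Read left to right; each codeword is recognised as soon as it completes (prefix code):
  11→g | 01→e | 001→c | 11→g | 101→b | 01→e | 1000→f | 11→g | 000→a
Decoded message: gecgbefga

gecgbefga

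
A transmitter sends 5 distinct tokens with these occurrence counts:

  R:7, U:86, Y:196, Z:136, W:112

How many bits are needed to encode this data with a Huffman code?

Greedily combine the two least-frequent nodes:
R(7) + U(86) → 93
93 + W(112) → 205
Z(136) + Y(196) → 332
205 + 332 → 537
The encoded length is the sum of every internal node's weight: 93 + 205 + 332 + 537 = 1167 bits.

1167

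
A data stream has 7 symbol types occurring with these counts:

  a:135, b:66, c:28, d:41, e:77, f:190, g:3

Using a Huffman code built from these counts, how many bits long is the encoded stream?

Merge the two smallest weights repeatedly:
combine g(3), c(28) → 31
combine 31, d(41) → 72
combine b(66), 72 → 138
combine e(77), a(135) → 212
combine 138, f(190) → 328
combine 212, 328 → 540
Each symbol's bit-cost is frequency × depth; summing gives 1321 bits (equivalently 31 + 72 + 138 + 212 + 328 + 540).

1321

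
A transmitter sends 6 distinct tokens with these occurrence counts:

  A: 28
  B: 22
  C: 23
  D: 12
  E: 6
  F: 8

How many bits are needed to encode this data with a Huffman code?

238

Merge the two smallest weights repeatedly:
merge E(6) and F(8): 14
merge D(12) and 14: 26
merge B(22) and C(23): 45
merge 26 and A(28): 54
merge 45 and 54: 99
Total encoded bits = sum of merged weights = 14 + 26 + 45 + 54 + 99 = 238.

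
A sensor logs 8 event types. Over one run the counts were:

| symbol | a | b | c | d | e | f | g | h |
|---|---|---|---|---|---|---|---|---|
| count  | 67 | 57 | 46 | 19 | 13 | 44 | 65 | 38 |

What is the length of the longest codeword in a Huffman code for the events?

4

Merge the two lowest-weight nodes at each step:
e(13) + d(19) → 32
32 + h(38) → 70
f(44) + c(46) → 90
b(57) + g(65) → 122
a(67) + 70 → 137
90 + 122 → 212
137 + 212 → 349
Maximum depth reached is 4.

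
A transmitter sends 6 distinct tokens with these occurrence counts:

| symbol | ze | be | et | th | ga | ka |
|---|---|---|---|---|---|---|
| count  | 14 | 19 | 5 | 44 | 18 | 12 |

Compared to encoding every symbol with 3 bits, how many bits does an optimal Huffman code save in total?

Fixed-length: 3 bits × 112 symbols = 336 bits.
Huffman merges:
combine et(5), ka(12) → 17
combine ze(14), 17 → 31
combine ga(18), be(19) → 37
combine 31, 37 → 68
combine th(44), 68 → 112
Huffman total = 17 + 31 + 37 + 68 + 112 = 265 bits.
Saving = 336 − 265 = 71 bits.

71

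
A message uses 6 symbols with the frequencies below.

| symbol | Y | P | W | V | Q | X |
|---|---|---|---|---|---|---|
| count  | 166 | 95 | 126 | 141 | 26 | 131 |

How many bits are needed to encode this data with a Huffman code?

Merge the two smallest weights repeatedly:
combine Q(26), P(95) → 121
combine 121, W(126) → 247
combine X(131), V(141) → 272
combine Y(166), 247 → 413
combine 272, 413 → 685
Each symbol's bit-cost is frequency × depth; summing gives 1738 bits (equivalently 121 + 247 + 272 + 413 + 685).

1738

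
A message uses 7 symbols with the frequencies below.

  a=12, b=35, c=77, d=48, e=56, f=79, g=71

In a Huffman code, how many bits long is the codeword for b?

Build the tree from the bottom:
combine a(12), b(35) → 47
combine 47, d(48) → 95
combine e(56), g(71) → 127
combine c(77), f(79) → 156
combine 95, 127 → 222
combine 156, 222 → 378
b's leaf is at depth 4, giving a 4-bit codeword.

4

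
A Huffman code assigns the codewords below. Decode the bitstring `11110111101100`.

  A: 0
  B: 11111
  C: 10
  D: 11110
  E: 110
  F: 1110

Read left to right; each codeword is recognised as soon as it completes (prefix code):
  11110→D | 11110→D | 110→E | 0→A
Decoded message: DDEA

DDEA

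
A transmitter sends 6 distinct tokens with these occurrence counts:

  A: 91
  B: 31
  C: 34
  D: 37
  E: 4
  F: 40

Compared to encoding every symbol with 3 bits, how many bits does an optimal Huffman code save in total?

147

Fixed-length: 3 bits × 237 symbols = 711 bits.
Huffman merges:
E(4) + B(31) → 35
C(34) + 35 → 69
D(37) + F(40) → 77
69 + 77 → 146
A(91) + 146 → 237
Huffman total = 35 + 69 + 77 + 146 + 237 = 564 bits.
Saving = 711 − 564 = 147 bits.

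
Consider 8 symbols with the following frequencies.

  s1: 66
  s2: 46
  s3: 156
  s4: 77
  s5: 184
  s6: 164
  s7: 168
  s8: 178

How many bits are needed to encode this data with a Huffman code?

3045

Build the Huffman tree bottom-up:
s2(46) + s1(66) → 112
s4(77) + 112 → 189
s3(156) + s6(164) → 320
s7(168) + s8(178) → 346
s5(184) + 189 → 373
320 + 346 → 666
373 + 666 → 1039
The encoded length is the sum of every internal node's weight: 112 + 189 + 320 + 346 + 373 + 666 + 1039 = 3045 bits.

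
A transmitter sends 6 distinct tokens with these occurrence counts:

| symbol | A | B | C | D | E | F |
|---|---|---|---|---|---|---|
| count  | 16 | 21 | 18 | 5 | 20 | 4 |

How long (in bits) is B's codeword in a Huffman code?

2

Repeatedly merge the two smallest:
combine F(4), D(5) → 9
combine 9, A(16) → 25
combine C(18), E(20) → 38
combine B(21), 25 → 46
combine 38, 46 → 84
B sits 2 levels below the root, so its codeword is 2 bits.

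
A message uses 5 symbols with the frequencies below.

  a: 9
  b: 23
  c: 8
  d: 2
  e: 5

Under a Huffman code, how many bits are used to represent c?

3

Huffman merges, smallest pair first:
d(2) + e(5) → 7
7 + c(8) → 15
a(9) + 15 → 24
b(23) + 24 → 47
c's leaf is at depth 3, giving a 3-bit codeword.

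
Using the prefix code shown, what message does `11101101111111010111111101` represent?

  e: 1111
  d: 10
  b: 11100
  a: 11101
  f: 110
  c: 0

Read left to right; each codeword is recognised as soon as it completes (prefix code):
  11101→a | 10→d | 1111→e | 11101→a | 0→c | 1111→e | 11101→a
Decoded message: adeacea

adeacea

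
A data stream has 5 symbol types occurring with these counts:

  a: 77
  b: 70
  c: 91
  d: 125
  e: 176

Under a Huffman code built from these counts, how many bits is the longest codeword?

3

Merge the two lowest-weight nodes at each step:
merge b(70) and a(77): 147
merge c(91) and d(125): 216
merge 147 and e(176): 323
merge 216 and 323: 539
The first pair merged (b, a) ends up deepest, at depth 3.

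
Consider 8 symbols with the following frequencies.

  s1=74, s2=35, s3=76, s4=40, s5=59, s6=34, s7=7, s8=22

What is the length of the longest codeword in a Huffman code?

5

Merge the two lowest-weight nodes at each step:
s7(7) + s8(22) → 29
29 + s6(34) → 63
s2(35) + s4(40) → 75
s5(59) + 63 → 122
s1(74) + 75 → 149
s3(76) + 122 → 198
149 + 198 → 347
Maximum depth reached is 5.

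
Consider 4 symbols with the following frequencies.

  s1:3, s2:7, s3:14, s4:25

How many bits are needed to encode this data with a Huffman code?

83

Greedily combine the two least-frequent nodes:
combine s1(3), s2(7) → 10
combine 10, s3(14) → 24
combine 24, s4(25) → 49
Total encoded bits = sum of merged weights = 10 + 24 + 49 = 83.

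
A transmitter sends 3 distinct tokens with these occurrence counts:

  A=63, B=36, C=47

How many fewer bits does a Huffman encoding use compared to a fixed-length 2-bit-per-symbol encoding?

63

Fixed-length: 2 bits × 146 symbols = 292 bits.
Huffman merges:
merge B(36) and C(47): 83
merge A(63) and 83: 146
Huffman total = 83 + 146 = 229 bits.
Saving = 292 − 229 = 63 bits.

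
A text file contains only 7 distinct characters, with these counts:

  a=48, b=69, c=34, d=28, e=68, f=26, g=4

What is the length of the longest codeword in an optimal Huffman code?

4

Merge the two lowest-weight nodes at each step:
merge g(4) and f(26): 30
merge d(28) and 30: 58
merge c(34) and a(48): 82
merge 58 and e(68): 126
merge b(69) and 82: 151
merge 126 and 151: 277
The first pair merged (g, f) ends up deepest, at depth 4.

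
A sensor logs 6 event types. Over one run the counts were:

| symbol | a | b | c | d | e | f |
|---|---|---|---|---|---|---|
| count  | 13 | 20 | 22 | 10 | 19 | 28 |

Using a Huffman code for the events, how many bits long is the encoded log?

286

Greedily combine the two least-frequent nodes:
merge d(10) and a(13): 23
merge e(19) and b(20): 39
merge c(22) and 23: 45
merge f(28) and 39: 67
merge 45 and 67: 112
Each symbol's bit-cost is frequency × depth; summing gives 286 bits (equivalently 23 + 39 + 45 + 67 + 112).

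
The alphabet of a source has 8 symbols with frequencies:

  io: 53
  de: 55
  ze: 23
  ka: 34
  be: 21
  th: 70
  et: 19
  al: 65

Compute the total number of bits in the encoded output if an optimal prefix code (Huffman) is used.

982

Build the Huffman tree bottom-up:
et(19) + be(21) → 40
ze(23) + ka(34) → 57
40 + io(53) → 93
de(55) + 57 → 112
al(65) + th(70) → 135
93 + 112 → 205
135 + 205 → 340
The encoded length is the sum of every internal node's weight: 40 + 57 + 93 + 112 + 135 + 205 + 340 = 982 bits.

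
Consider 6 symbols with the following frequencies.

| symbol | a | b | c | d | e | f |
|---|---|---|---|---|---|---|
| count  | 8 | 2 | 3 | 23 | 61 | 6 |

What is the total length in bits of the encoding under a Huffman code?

Build the Huffman tree bottom-up:
b(2) + c(3) → 5
5 + f(6) → 11
a(8) + 11 → 19
19 + d(23) → 42
42 + e(61) → 103
Each symbol's bit-cost is frequency × depth; summing gives 180 bits (equivalently 5 + 11 + 19 + 42 + 103).

180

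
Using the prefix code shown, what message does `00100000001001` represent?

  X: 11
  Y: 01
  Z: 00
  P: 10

Read left to right; each codeword is recognised as soon as it completes (prefix code):
  00→Z | 10→P | 00→Z | 00→Z | 00→Z | 10→P | 01→Y
Decoded message: ZPZZZPY

ZPZZZPY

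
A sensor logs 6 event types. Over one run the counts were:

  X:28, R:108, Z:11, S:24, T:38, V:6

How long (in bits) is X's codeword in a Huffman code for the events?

Repeatedly merge the two smallest:
V(6) + Z(11) → 17
17 + S(24) → 41
X(28) + T(38) → 66
41 + 66 → 107
107 + R(108) → 215
X's leaf is at depth 3, giving a 3-bit codeword.

3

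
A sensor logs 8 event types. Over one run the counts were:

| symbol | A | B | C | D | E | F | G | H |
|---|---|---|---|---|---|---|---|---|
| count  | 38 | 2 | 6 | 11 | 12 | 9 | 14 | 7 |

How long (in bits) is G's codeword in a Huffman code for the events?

Build the tree from the bottom:
merge B(2) and C(6): 8
merge H(7) and 8: 15
merge F(9) and D(11): 20
merge E(12) and G(14): 26
merge 15 and 20: 35
merge 26 and 35: 61
merge A(38) and 61: 99
G's leaf is at depth 3, giving a 3-bit codeword.

3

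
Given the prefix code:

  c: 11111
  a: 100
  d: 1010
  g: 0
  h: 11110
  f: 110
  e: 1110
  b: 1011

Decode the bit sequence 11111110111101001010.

cfhad

Read left to right; each codeword is recognised as soon as it completes (prefix code):
  11111→c | 110→f | 11110→h | 100→a | 1010→d
Decoded message: cfhad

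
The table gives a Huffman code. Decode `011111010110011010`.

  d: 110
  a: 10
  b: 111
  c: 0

cbdadcda

Read left to right; each codeword is recognised as soon as it completes (prefix code):
  0→c | 111→b | 110→d | 10→a | 110→d | 0→c | 110→d | 10→a
Decoded message: cbdadcda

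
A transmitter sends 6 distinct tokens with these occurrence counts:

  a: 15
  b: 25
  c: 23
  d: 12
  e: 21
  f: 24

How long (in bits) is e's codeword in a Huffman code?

Huffman merges, smallest pair first:
merge d(12) and a(15): 27
merge e(21) and c(23): 44
merge f(24) and b(25): 49
merge 27 and 44: 71
merge 49 and 71: 120
e's leaf is at depth 3, giving a 3-bit codeword.

3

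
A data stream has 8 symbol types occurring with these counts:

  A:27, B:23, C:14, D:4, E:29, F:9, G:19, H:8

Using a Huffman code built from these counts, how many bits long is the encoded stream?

376

Greedily combine the two least-frequent nodes:
merge D(4) and H(8): 12
merge F(9) and 12: 21
merge C(14) and G(19): 33
merge 21 and B(23): 44
merge A(27) and E(29): 56
merge 33 and 44: 77
merge 56 and 77: 133
The encoded length is the sum of every internal node's weight: 12 + 21 + 33 + 44 + 56 + 77 + 133 = 376 bits.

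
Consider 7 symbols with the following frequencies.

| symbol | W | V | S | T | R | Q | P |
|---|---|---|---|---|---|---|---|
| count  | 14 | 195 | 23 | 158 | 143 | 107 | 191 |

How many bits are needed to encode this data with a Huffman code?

Merge the two smallest weights repeatedly:
merge W(14) and S(23): 37
merge 37 and Q(107): 144
merge R(143) and 144: 287
merge T(158) and P(191): 349
merge V(195) and 287: 482
merge 349 and 482: 831
Each symbol's bit-cost is frequency × depth; summing gives 2130 bits (equivalently 37 + 144 + 287 + 349 + 482 + 831).

2130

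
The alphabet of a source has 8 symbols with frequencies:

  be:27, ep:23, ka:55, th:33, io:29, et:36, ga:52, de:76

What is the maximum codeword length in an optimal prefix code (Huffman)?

Merge the two lowest-weight nodes at each step:
ep(23) + be(27) → 50
io(29) + th(33) → 62
et(36) + 50 → 86
ga(52) + ka(55) → 107
62 + de(76) → 138
86 + 107 → 193
138 + 193 → 331
The rarest symbols sit at the bottom; the longest codeword is 4 bits.

4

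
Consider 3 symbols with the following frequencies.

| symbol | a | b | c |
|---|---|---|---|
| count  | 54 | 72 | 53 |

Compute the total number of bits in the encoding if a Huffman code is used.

Build the Huffman tree bottom-up:
merge c(53) and a(54): 107
merge b(72) and 107: 179
Each symbol's bit-cost is frequency × depth; summing gives 286 bits (equivalently 107 + 179).

286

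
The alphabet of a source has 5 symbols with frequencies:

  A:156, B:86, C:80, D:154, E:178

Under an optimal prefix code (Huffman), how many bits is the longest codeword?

3

Merge the two lowest-weight nodes at each step:
merge C(80) and B(86): 166
merge D(154) and A(156): 310
merge 166 and E(178): 344
merge 310 and 344: 654
The rarest symbols sit at the bottom; the longest codeword is 3 bits.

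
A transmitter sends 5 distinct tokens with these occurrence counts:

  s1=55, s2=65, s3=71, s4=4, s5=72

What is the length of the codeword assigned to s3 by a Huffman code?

Repeatedly merge the two smallest:
combine s4(4), s1(55) → 59
combine 59, s2(65) → 124
combine s3(71), s5(72) → 143
combine 124, 143 → 267
s3's leaf is at depth 2, giving a 2-bit codeword.

2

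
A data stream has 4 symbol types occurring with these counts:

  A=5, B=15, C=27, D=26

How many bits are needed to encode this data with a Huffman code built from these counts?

Greedily combine the two least-frequent nodes:
merge A(5) and B(15): 20
merge 20 and D(26): 46
merge C(27) and 46: 73
Total encoded bits = sum of merged weights = 20 + 46 + 73 = 139.

139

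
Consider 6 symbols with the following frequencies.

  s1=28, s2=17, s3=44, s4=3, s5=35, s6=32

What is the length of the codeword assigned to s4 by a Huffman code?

Huffman merges, smallest pair first:
merge s4(3) and s2(17): 20
merge 20 and s1(28): 48
merge s6(32) and s5(35): 67
merge s3(44) and 48: 92
merge 67 and 92: 159
s4's leaf is at depth 4, giving a 4-bit codeword.

4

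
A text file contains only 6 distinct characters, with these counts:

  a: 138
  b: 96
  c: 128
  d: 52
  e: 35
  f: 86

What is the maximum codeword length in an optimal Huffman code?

4

Merge the two lowest-weight nodes at each step:
combine e(35), d(52) → 87
combine f(86), 87 → 173
combine b(96), c(128) → 224
combine a(138), 173 → 311
combine 224, 311 → 535
Maximum depth reached is 4.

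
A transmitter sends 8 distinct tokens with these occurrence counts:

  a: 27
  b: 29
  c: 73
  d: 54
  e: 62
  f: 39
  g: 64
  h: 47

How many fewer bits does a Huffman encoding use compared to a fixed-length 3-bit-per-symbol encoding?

Fixed-length: 3 bits × 395 symbols = 1185 bits.
Huffman merges:
a(27) + b(29) → 56
f(39) + h(47) → 86
d(54) + 56 → 110
e(62) + g(64) → 126
c(73) + 86 → 159
110 + 126 → 236
159 + 236 → 395
Huffman total = 56 + 86 + 110 + 126 + 159 + 236 + 395 = 1168 bits.
Saving = 1185 − 1168 = 17 bits.

17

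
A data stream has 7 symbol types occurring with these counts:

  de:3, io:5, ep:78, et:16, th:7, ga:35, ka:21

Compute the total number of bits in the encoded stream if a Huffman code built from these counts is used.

358

Build the Huffman tree bottom-up:
merge de(3) and io(5): 8
merge th(7) and 8: 15
merge 15 and et(16): 31
merge ka(21) and 31: 52
merge ga(35) and 52: 87
merge ep(78) and 87: 165
Total encoded bits = sum of merged weights = 8 + 15 + 31 + 52 + 87 + 165 = 358.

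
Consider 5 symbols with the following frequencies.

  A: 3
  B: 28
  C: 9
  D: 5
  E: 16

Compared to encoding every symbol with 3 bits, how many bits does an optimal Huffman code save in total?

64

Fixed-length: 3 bits × 61 symbols = 183 bits.
Huffman merges:
A(3) + D(5) → 8
8 + C(9) → 17
E(16) + 17 → 33
B(28) + 33 → 61
Huffman total = 8 + 17 + 33 + 61 = 119 bits.
Saving = 183 − 119 = 64 bits.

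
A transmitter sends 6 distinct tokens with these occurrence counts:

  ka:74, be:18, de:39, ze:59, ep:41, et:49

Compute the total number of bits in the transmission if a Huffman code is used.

707

Build the Huffman tree bottom-up:
be(18) + de(39) → 57
ep(41) + et(49) → 90
57 + ze(59) → 116
ka(74) + 90 → 164
116 + 164 → 280
Total encoded bits = sum of merged weights = 57 + 90 + 116 + 164 + 280 = 707.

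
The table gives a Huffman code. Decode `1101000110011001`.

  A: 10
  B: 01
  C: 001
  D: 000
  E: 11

EBDECAB

Read left to right; each codeword is recognised as soon as it completes (prefix code):
  11→E | 01→B | 000→D | 11→E | 001→C | 10→A | 01→B
Decoded message: EBDECAB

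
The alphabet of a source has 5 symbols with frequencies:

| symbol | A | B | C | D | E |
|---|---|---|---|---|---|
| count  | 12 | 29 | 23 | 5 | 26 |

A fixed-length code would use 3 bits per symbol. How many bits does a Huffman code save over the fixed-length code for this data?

Fixed-length: 3 bits × 95 symbols = 285 bits.
Huffman merges:
D(5) + A(12) → 17
17 + C(23) → 40
E(26) + B(29) → 55
40 + 55 → 95
Huffman total = 17 + 40 + 55 + 95 = 207 bits.
Saving = 285 − 207 = 78 bits.

78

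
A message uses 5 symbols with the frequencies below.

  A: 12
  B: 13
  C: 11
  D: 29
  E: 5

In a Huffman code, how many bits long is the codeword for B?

Huffman merges, smallest pair first:
merge E(5) and C(11): 16
merge A(12) and B(13): 25
merge 16 and 25: 41
merge D(29) and 41: 70
B sits 3 levels below the root, so its codeword is 3 bits.

3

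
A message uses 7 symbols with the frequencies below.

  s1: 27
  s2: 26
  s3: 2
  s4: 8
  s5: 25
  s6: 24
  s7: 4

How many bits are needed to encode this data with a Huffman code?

Build the Huffman tree bottom-up:
combine s3(2), s7(4) → 6
combine 6, s4(8) → 14
combine 14, s6(24) → 38
combine s5(25), s2(26) → 51
combine s1(27), 38 → 65
combine 51, 65 → 116
Each symbol's bit-cost is frequency × depth; summing gives 290 bits (equivalently 6 + 14 + 38 + 51 + 65 + 116).

290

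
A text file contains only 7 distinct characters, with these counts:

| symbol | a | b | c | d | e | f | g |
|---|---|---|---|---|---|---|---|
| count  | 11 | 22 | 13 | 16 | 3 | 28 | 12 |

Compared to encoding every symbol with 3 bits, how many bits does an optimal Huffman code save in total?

36

Fixed-length: 3 bits × 105 symbols = 315 bits.
Huffman merges:
e(3) + a(11) → 14
g(12) + c(13) → 25
14 + d(16) → 30
b(22) + 25 → 47
f(28) + 30 → 58
47 + 58 → 105
Huffman total = 14 + 25 + 30 + 47 + 58 + 105 = 279 bits.
Saving = 315 − 279 = 36 bits.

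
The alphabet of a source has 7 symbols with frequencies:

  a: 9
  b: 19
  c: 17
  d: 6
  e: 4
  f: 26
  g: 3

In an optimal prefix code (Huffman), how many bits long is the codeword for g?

5

Repeatedly merge the two smallest:
combine g(3), e(4) → 7
combine d(6), 7 → 13
combine a(9), 13 → 22
combine c(17), b(19) → 36
combine 22, f(26) → 48
combine 36, 48 → 84
g sits 5 levels below the root, so its codeword is 5 bits.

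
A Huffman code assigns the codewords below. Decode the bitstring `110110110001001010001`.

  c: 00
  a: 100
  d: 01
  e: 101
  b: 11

Read left to right; each codeword is recognised as soon as it completes (prefix code):
  11→b | 01→d | 101→e | 100→a | 01→d | 00→c | 101→e | 00→c | 01→d
Decoded message: bdeadcecd

bdeadcecd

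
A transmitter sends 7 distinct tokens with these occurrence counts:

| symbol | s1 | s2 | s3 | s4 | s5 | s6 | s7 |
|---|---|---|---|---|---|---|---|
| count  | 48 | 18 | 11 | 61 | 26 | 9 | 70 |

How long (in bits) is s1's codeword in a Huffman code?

2

Repeatedly merge the two smallest:
merge s6(9) and s3(11): 20
merge s2(18) and 20: 38
merge s5(26) and 38: 64
merge s1(48) and s4(61): 109
merge 64 and s7(70): 134
merge 109 and 134: 243
The subtree containing s1 is merged 2 times, so code length = 2.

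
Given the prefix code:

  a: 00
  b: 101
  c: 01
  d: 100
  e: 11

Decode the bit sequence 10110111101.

Read left to right; each codeword is recognised as soon as it completes (prefix code):
  101→b | 101→b | 11→e | 101→b
Decoded message: bbeb

bbeb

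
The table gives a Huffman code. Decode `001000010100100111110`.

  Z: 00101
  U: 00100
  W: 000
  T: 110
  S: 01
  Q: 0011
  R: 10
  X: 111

UZUXT

Read left to right; each codeword is recognised as soon as it completes (prefix code):
  00100→U | 00101→Z | 00100→U | 111→X | 110→T
Decoded message: UZUXT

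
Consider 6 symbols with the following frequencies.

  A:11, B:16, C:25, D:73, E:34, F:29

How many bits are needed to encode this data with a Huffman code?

Merge the two smallest weights repeatedly:
merge A(11) and B(16): 27
merge C(25) and 27: 52
merge F(29) and E(34): 63
merge 52 and 63: 115
merge D(73) and 115: 188
The encoded length is the sum of every internal node's weight: 27 + 52 + 63 + 115 + 188 = 445 bits.

445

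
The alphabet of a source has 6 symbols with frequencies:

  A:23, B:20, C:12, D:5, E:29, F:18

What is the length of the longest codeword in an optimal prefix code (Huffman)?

4

Merge the two lowest-weight nodes at each step:
combine D(5), C(12) → 17
combine 17, F(18) → 35
combine B(20), A(23) → 43
combine E(29), 35 → 64
combine 43, 64 → 107
Maximum depth reached is 4.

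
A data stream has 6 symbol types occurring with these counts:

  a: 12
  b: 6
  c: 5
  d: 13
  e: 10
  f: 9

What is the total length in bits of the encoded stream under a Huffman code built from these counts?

140

Merge the two smallest weights repeatedly:
c(5) + b(6) → 11
f(9) + e(10) → 19
11 + a(12) → 23
d(13) + 19 → 32
23 + 32 → 55
Total encoded bits = sum of merged weights = 11 + 19 + 23 + 32 + 55 = 140.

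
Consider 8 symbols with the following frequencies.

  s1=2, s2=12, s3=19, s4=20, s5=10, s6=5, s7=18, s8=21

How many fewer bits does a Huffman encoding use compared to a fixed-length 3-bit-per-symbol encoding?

Fixed-length: 3 bits × 107 symbols = 321 bits.
Huffman merges:
s1(2) + s6(5) → 7
7 + s5(10) → 17
s2(12) + 17 → 29
s7(18) + s3(19) → 37
s4(20) + s8(21) → 41
29 + 37 → 66
41 + 66 → 107
Huffman total = 7 + 17 + 29 + 37 + 41 + 66 + 107 = 304 bits.
Saving = 321 − 304 = 17 bits.

17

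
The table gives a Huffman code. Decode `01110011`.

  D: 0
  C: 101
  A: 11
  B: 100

Read left to right; each codeword is recognised as soon as it completes (prefix code):
  0→D | 11→A | 100→B | 11→A
Decoded message: DABA

DABA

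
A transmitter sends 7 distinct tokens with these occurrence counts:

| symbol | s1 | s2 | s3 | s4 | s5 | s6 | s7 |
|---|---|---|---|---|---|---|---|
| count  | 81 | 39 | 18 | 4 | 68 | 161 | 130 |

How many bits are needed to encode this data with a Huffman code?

Build the Huffman tree bottom-up:
s4(4) + s3(18) → 22
22 + s2(39) → 61
61 + s5(68) → 129
s1(81) + 129 → 210
s7(130) + s6(161) → 291
210 + 291 → 501
Each symbol's bit-cost is frequency × depth; summing gives 1214 bits (equivalently 22 + 61 + 129 + 210 + 291 + 501).

1214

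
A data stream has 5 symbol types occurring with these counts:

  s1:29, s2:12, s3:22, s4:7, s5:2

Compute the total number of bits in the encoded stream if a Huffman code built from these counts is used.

Greedily combine the two least-frequent nodes:
combine s5(2), s4(7) → 9
combine 9, s2(12) → 21
combine 21, s3(22) → 43
combine s1(29), 43 → 72
Total encoded bits = sum of merged weights = 9 + 21 + 43 + 72 = 145.

145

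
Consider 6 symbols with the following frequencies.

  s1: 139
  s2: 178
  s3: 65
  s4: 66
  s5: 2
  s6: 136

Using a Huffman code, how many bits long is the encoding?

1372

Merge the two smallest weights repeatedly:
merge s5(2) and s3(65): 67
merge s4(66) and 67: 133
merge 133 and s6(136): 269
merge s1(139) and s2(178): 317
merge 269 and 317: 586
The encoded length is the sum of every internal node's weight: 67 + 133 + 269 + 317 + 586 = 1372 bits.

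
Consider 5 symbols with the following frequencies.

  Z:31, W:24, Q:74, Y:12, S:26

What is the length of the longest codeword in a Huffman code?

Merge the two lowest-weight nodes at each step:
combine Y(12), W(24) → 36
combine S(26), Z(31) → 57
combine 36, 57 → 93
combine Q(74), 93 → 167
Maximum depth reached is 3.

3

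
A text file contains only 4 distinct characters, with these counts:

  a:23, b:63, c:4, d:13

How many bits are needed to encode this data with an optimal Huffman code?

Merge the two smallest weights repeatedly:
combine c(4), d(13) → 17
combine 17, a(23) → 40
combine 40, b(63) → 103
Total encoded bits = sum of merged weights = 17 + 40 + 103 = 160.

160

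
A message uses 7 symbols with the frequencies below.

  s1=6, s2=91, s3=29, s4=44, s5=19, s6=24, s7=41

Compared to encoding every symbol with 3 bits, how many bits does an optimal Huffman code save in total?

110

Fixed-length: 3 bits × 254 symbols = 762 bits.
Huffman merges:
merge s1(6) and s5(19): 25
merge s6(24) and 25: 49
merge s3(29) and s7(41): 70
merge s4(44) and 49: 93
merge 70 and s2(91): 161
merge 93 and 161: 254
Huffman total = 25 + 49 + 70 + 93 + 161 + 254 = 652 bits.
Saving = 762 − 652 = 110 bits.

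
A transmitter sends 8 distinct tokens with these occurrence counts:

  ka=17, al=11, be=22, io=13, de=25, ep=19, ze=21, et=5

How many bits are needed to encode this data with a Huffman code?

Build the Huffman tree bottom-up:
merge et(5) and al(11): 16
merge io(13) and 16: 29
merge ka(17) and ep(19): 36
merge ze(21) and be(22): 43
merge de(25) and 29: 54
merge 36 and 43: 79
merge 54 and 79: 133
Total encoded bits = sum of merged weights = 16 + 29 + 36 + 43 + 54 + 79 + 133 = 390.

390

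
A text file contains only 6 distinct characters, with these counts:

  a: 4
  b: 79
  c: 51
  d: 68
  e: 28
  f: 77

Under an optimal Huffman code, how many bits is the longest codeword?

Merge the two lowest-weight nodes at each step:
merge a(4) and e(28): 32
merge 32 and c(51): 83
merge d(68) and f(77): 145
merge b(79) and 83: 162
merge 145 and 162: 307
Maximum depth reached is 4.

4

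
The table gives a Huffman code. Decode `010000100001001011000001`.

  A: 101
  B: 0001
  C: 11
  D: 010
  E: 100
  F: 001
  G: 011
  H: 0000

DBHEAEB

Read left to right; each codeword is recognised as soon as it completes (prefix code):
  010→D | 0001→B | 0000→H | 100→E | 101→A | 100→E | 0001→B
Decoded message: DBHEAEB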